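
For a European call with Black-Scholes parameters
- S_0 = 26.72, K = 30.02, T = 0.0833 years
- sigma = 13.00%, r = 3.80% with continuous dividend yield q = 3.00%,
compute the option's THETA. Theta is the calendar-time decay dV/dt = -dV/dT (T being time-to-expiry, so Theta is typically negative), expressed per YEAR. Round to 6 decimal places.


d1 = -3.0671746112; d2 = -3.1046948724
phi(d1) = 0.0036148006; exp(-qT) = 0.9975041199; exp(-rT) = 0.9968396046
Theta = -S*exp(-qT)*phi(d1)*sigma/(2*sqrt(T)) - r*K*exp(-rT)*N(d2) + q*S*exp(-qT)*N(d1)
N(d1) = 0.0010804629; N(d2) = 0.0009523770; sqrt(T) = 0.2886173938
Term 1 = -26.7200 * 0.9975041199 * 0.0036148006 * 0.1300 / (2 * 0.2886173938) = -0.0216983322
Term 2 = -0.0380 * 30.0200 * 0.9968396046 * 0.0009523770 = -0.0010830000
Term 3 = 0.0300 * 26.7200 * 0.9975041199 * 0.0010804629 = 0.0008639374
Theta = -0.0216983322 + (-0.0010830000) + (0.0008639374) = -0.021917

Answer: Theta = -0.021917


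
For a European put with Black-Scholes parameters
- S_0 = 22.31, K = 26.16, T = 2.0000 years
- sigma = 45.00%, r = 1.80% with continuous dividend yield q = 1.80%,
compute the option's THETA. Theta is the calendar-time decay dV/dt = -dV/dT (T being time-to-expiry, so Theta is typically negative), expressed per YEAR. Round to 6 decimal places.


Answer: Theta = -1.221178

Derivation:
d1 = 0.0680448570; d2 = -0.5683512460
phi(d1) = 0.3980197768; exp(-qT) = 0.9646402935; exp(-rT) = 0.9646402935
Theta = -S*exp(-qT)*phi(d1)*sigma/(2*sqrt(T)) + r*K*exp(-rT)*N(-d2) - q*S*exp(-qT)*N(-d1)
N(-d1) = 0.4728749631; N(-d2) = 0.7151017558; sqrt(T) = 1.4142135624
Term 1 = -22.3100 * 0.9646402935 * 0.3980197768 * 0.4500 / (2 * 1.4142135624) = -1.3628157406
Term 2 = 0.0180 * 26.1600 * 0.9646402935 * 0.7151017558 = 0.3248205428
Term 3 = -0.0180 * 22.3100 * 0.9646402935 * 0.4728749631 = -0.1831824210
Theta = -1.3628157406 + (0.3248205428) + (-0.1831824210) = -1.221178


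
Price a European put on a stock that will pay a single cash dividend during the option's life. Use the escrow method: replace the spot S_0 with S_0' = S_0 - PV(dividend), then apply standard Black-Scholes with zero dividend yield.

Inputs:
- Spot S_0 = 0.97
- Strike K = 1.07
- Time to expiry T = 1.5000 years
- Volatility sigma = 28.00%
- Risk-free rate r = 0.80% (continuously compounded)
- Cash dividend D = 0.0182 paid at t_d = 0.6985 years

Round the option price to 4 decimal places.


Answer: Price = 0.1957

Derivation:
PV(D) = D * exp(-r * t_d) = 0.0182 * 0.99442758 = 0.01809858
S_0' = S_0 - PV(D) = 0.9700 - 0.01809858 = 0.95190142
d1 = (ln(S_0'/K) + (r + sigma^2/2)*T) / (sigma*sqrt(T)) = -0.13458328
d2 = d1 - sigma*sqrt(T) = -0.47751184
exp(-rT) = 0.98807171
N(-d1) = 0.55352932; N(-d2) = 0.68350116
P = K * exp(-rT) * N(-d2) - S_0' * N(-d1) = 1.0700 * 0.98807171 * 0.68350116 - 0.95190142 * 0.55352932 = 0.1957


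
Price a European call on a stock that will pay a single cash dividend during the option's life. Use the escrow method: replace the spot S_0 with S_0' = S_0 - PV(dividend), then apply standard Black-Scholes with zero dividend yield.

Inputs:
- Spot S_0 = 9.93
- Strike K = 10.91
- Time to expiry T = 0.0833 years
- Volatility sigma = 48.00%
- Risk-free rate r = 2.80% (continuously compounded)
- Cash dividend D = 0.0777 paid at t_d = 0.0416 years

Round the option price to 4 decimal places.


PV(D) = D * exp(-r * t_d) = 0.0777 * 0.99883588 = 0.07760955
S_0' = S_0 - PV(D) = 9.9300 - 0.07760955 = 9.85239045
d1 = (ln(S_0'/K) + (r + sigma^2/2)*T) / (sigma*sqrt(T)) = -0.64991700
d2 = d1 - sigma*sqrt(T) = -0.78845335
exp(-rT) = 0.99767032
N(d1) = 0.25787292; N(d2) = 0.21521579
C = S_0' * N(d1) - K * exp(-rT) * N(d2) = 9.85239045 * 0.25787292 - 10.9100 * 0.99767032 * 0.21521579 = 0.1981

Answer: Price = 0.1981


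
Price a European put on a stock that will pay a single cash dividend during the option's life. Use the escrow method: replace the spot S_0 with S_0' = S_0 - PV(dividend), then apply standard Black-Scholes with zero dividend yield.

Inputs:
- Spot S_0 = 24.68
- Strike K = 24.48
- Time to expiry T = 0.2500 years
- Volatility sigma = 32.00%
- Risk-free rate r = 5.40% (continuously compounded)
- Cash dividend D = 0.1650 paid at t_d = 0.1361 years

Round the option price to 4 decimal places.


PV(D) = D * exp(-r * t_d) = 0.1650 * 0.99267754 = 0.16379179
S_0' = S_0 - PV(D) = 24.6800 - 0.16379179 = 24.51620821
d1 = (ln(S_0'/K) + (r + sigma^2/2)*T) / (sigma*sqrt(T)) = 0.17361250
d2 = d1 - sigma*sqrt(T) = 0.01361250
exp(-rT) = 0.98659072
N(-d1) = 0.43108500; N(-d2) = 0.49456956
P = K * exp(-rT) * N(-d2) - S_0' * N(-d1) = 24.4800 * 0.98659072 * 0.49456956 - 24.51620821 * 0.43108500 = 1.3761

Answer: Price = 1.3761


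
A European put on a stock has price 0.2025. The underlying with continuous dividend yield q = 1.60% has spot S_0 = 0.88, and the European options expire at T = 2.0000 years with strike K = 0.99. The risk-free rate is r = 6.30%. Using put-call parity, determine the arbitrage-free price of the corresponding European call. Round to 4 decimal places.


Put-call parity: C - P = S_0 * exp(-qT) - K * exp(-rT).
S_0 * exp(-qT) = 0.8800 * 0.96850658 = 0.85228579
K * exp(-rT) = 0.9900 * 0.88161485 = 0.87279870
C = P + S*exp(-qT) - K*exp(-rT)
C = 0.2025 + 0.85228579 - 0.87279870 = 0.1820

Answer: Call price = 0.1820


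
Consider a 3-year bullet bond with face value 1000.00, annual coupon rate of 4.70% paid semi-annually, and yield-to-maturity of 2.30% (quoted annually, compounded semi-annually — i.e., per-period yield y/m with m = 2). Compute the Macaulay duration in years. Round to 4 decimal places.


Answer: Macaulay duration = 2.8395 years

Derivation:
Coupon per period c = face * coupon_rate / m = 23.500000
Periods per year m = 2; per-period yield y/m = 0.011500
Number of cashflows N = 6
Cashflows (t years, CF_t, discount factor 1/(1+y/m)^(m*t), PV):
  t = 0.5000: CF_t = 23.500000, DF = 0.988631, PV = 23.232823
  t = 1.0000: CF_t = 23.500000, DF = 0.977391, PV = 22.968683
  t = 1.5000: CF_t = 23.500000, DF = 0.966279, PV = 22.707546
  t = 2.0000: CF_t = 23.500000, DF = 0.955293, PV = 22.449378
  t = 2.5000: CF_t = 23.500000, DF = 0.944432, PV = 22.194145
  t = 3.0000: CF_t = 1023.500000, DF = 0.933694, PV = 955.636050
Price P = sum_t PV_t = 1069.188624
Macaulay numerator sum_t t * PV_t:
  t * PV_t at t = 0.5000: 11.616411
  t * PV_t at t = 1.0000: 22.968683
  t * PV_t at t = 1.5000: 34.061319
  t * PV_t at t = 2.0000: 44.898756
  t * PV_t at t = 2.5000: 55.485363
  t * PV_t at t = 3.0000: 2866.908149
Macaulay duration D = (sum_t t * PV_t) / P = 3035.938681 / 1069.188624 = 2.839479


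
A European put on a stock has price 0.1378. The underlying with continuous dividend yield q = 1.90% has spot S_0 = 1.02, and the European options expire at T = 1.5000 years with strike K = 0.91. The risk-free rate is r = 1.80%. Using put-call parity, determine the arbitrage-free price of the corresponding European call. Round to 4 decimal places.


Put-call parity: C - P = S_0 * exp(-qT) - K * exp(-rT).
S_0 * exp(-qT) = 1.0200 * 0.97190229 = 0.99134034
K * exp(-rT) = 0.9100 * 0.97336124 = 0.88575873
C = P + S*exp(-qT) - K*exp(-rT)
C = 0.1378 + 0.99134034 - 0.88575873 = 0.2434

Answer: Call price = 0.2434


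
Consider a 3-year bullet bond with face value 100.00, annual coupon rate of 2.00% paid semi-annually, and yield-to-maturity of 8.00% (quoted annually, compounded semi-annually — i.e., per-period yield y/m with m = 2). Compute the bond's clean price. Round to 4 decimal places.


Answer: Price = 84.2736

Derivation:
Coupon per period c = face * coupon_rate / m = 1.000000
Periods per year m = 2; per-period yield y/m = 0.040000
Number of cashflows N = 6
Cashflows (t years, CF_t, discount factor 1/(1+y/m)^(m*t), PV):
  t = 0.5000: CF_t = 1.000000, DF = 0.961538, PV = 0.961538
  t = 1.0000: CF_t = 1.000000, DF = 0.924556, PV = 0.924556
  t = 1.5000: CF_t = 1.000000, DF = 0.888996, PV = 0.888996
  t = 2.0000: CF_t = 1.000000, DF = 0.854804, PV = 0.854804
  t = 2.5000: CF_t = 1.000000, DF = 0.821927, PV = 0.821927
  t = 3.0000: CF_t = 101.000000, DF = 0.790315, PV = 79.821767
Price P = sum_t PV_t = 84.273589


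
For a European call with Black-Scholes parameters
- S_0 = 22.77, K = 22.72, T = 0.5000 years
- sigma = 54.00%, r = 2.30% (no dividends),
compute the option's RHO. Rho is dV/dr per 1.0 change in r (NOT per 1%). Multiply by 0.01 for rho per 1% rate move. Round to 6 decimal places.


d1 = 0.2267934645; d2 = -0.1550441973
phi(d1) = 0.3888132332; exp(-qT) = 1.0000000000; exp(-rT) = 0.9885658722
N(d2) = 0.4383932371
Rho = K*T*exp(-rT)*N(d2) = 22.7200 * 0.5000 * 0.9885658722 * 0.4383932371 = 4.923204

Answer: Rho = 4.923204


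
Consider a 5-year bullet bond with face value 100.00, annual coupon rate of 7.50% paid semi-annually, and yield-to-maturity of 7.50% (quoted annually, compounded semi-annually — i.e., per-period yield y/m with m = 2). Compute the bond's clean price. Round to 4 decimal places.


Coupon per period c = face * coupon_rate / m = 3.750000
Periods per year m = 2; per-period yield y/m = 0.037500
Number of cashflows N = 10
Cashflows (t years, CF_t, discount factor 1/(1+y/m)^(m*t), PV):
  t = 0.5000: CF_t = 3.750000, DF = 0.963855, PV = 3.614458
  t = 1.0000: CF_t = 3.750000, DF = 0.929017, PV = 3.483815
  t = 1.5000: CF_t = 3.750000, DF = 0.895438, PV = 3.357894
  t = 2.0000: CF_t = 3.750000, DF = 0.863073, PV = 3.236524
  t = 2.5000: CF_t = 3.750000, DF = 0.831878, PV = 3.119541
  t = 3.0000: CF_t = 3.750000, DF = 0.801810, PV = 3.006787
  t = 3.5000: CF_t = 3.750000, DF = 0.772829, PV = 2.898108
  t = 4.0000: CF_t = 3.750000, DF = 0.744895, PV = 2.793357
  t = 4.5000: CF_t = 3.750000, DF = 0.717971, PV = 2.692392
  t = 5.0000: CF_t = 103.750000, DF = 0.692020, PV = 71.797125
Price P = sum_t PV_t = 100.000000

Answer: Price = 100.0000


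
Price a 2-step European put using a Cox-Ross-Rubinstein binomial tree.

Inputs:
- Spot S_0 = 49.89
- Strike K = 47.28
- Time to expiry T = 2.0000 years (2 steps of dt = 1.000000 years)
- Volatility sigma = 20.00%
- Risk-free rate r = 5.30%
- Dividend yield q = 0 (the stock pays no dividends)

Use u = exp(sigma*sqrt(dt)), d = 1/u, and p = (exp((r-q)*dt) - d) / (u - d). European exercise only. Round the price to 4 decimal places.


Answer: Price = V(0,0) = 2.1400

Derivation:
dt = T/N = 1.000000
u = exp(sigma*sqrt(dt)) = 1.221403; d = 1/u = 0.818731
p = (exp((r-q)*dt) - d) / (u - d) = 0.585337
Discount per step: exp(-r*dt) = 0.948380
Stock lattice S(k, i) with i counting down-moves:
  k=0: S(0,0) = 49.8900
  k=1: S(1,0) = 60.9358; S(1,1) = 40.8465
  k=2: S(2,0) = 74.4271; S(2,1) = 49.8900; S(2,2) = 33.4423
Terminal payoffs V(N, i) = max(K - S_T, 0):
  V(2,0) = 0.000000; V(2,1) = 0.000000; V(2,2) = 13.837733
Backward induction: V(k, i) = exp(-r*dt) * [p * V(k+1, i) + (1-p) * V(k+1, i+1)].
  V(1,0) = exp(-r*dt) * [p*0.000000 + (1-p)*0.000000] = 0.000000
  V(1,1) = exp(-r*dt) * [p*0.000000 + (1-p)*13.837733] = 5.441798
  V(0,0) = exp(-r*dt) * [p*0.000000 + (1-p)*5.441798] = 2.140030


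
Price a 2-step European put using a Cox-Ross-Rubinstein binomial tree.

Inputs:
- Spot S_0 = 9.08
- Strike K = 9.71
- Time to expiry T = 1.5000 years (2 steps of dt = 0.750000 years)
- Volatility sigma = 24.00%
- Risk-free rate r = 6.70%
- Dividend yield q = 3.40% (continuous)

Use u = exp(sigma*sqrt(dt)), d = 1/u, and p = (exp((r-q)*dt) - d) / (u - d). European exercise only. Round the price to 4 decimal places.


dt = T/N = 0.750000
u = exp(sigma*sqrt(dt)) = 1.231024; d = 1/u = 0.812332
p = (exp((r-q)*dt) - d) / (u - d) = 0.508075
Discount per step: exp(-r*dt) = 0.950992
Stock lattice S(k, i) with i counting down-moves:
  k=0: S(0,0) = 9.0800
  k=1: S(1,0) = 11.1777; S(1,1) = 7.3760
  k=2: S(2,0) = 13.7600; S(2,1) = 9.0800; S(2,2) = 5.9917
Terminal payoffs V(N, i) = max(K - S_T, 0):
  V(2,0) = 0.000000; V(2,1) = 0.630000; V(2,2) = 3.718259
Backward induction: V(k, i) = exp(-r*dt) * [p * V(k+1, i) + (1-p) * V(k+1, i+1)].
  V(1,0) = exp(-r*dt) * [p*0.000000 + (1-p)*0.630000] = 0.294724
  V(1,1) = exp(-r*dt) * [p*0.630000 + (1-p)*3.718259] = 2.043863
  V(0,0) = exp(-r*dt) * [p*0.294724 + (1-p)*2.043863] = 1.098557

Answer: Price = V(0,0) = 1.0986


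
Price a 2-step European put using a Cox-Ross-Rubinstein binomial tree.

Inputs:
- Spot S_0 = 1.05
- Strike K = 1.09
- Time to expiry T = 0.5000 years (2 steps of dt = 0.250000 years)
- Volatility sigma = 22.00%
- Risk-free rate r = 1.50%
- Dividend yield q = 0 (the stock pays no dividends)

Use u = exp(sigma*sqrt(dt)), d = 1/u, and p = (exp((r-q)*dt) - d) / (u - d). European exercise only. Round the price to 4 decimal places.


dt = T/N = 0.250000
u = exp(sigma*sqrt(dt)) = 1.116278; d = 1/u = 0.895834
p = (exp((r-q)*dt) - d) / (u - d) = 0.489571
Discount per step: exp(-r*dt) = 0.996257
Stock lattice S(k, i) with i counting down-moves:
  k=0: S(0,0) = 1.0500
  k=1: S(1,0) = 1.1721; S(1,1) = 0.9406
  k=2: S(2,0) = 1.3084; S(2,1) = 1.0500; S(2,2) = 0.8426
Terminal payoffs V(N, i) = max(K - S_T, 0):
  V(2,0) = 0.000000; V(2,1) = 0.040000; V(2,2) = 0.247355
Backward induction: V(k, i) = exp(-r*dt) * [p * V(k+1, i) + (1-p) * V(k+1, i+1)].
  V(1,0) = exp(-r*dt) * [p*0.000000 + (1-p)*0.040000] = 0.020341
  V(1,1) = exp(-r*dt) * [p*0.040000 + (1-p)*0.247355] = 0.145294
  V(0,0) = exp(-r*dt) * [p*0.020341 + (1-p)*0.145294] = 0.083806

Answer: Price = V(0,0) = 0.0838


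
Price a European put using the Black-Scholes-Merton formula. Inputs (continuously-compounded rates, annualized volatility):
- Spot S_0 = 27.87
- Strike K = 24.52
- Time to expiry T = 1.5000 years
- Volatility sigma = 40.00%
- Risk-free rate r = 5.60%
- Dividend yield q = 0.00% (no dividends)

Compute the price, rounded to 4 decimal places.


d1 = (ln(S/K) + (r - q + 0.5*sigma^2) * T) / (sigma * sqrt(T)) = 0.67781817
d2 = d1 - sigma * sqrt(T) = 0.18792022
exp(-rT) = 0.91943126; exp(-qT) = 1.00000000
P = K * exp(-rT) * N(-d2) - S_0 * exp(-qT) * N(-d1)
N(-d1) = 0.24894349; N(-d2) = 0.42546960
P = 24.5200 * 0.91943126 * 0.42546960 - 27.8700 * 1.00000000 * 0.24894349 = 2.6539

Answer: Price = 2.6539


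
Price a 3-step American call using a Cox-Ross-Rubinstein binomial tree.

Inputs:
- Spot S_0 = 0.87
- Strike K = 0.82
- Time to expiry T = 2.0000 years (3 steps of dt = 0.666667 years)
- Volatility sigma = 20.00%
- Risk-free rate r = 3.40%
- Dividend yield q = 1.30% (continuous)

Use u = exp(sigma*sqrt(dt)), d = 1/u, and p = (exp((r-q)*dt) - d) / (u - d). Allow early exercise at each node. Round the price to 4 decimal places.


dt = T/N = 0.666667
u = exp(sigma*sqrt(dt)) = 1.177389; d = 1/u = 0.849337
p = (exp((r-q)*dt) - d) / (u - d) = 0.502242
Discount per step: exp(-r*dt) = 0.977588
Stock lattice S(k, i) with i counting down-moves:
  k=0: S(0,0) = 0.8700
  k=1: S(1,0) = 1.0243; S(1,1) = 0.7389
  k=2: S(2,0) = 1.2060; S(2,1) = 0.8700; S(2,2) = 0.6276
  k=3: S(3,0) = 1.4200; S(3,1) = 1.0243; S(3,2) = 0.7389; S(3,3) = 0.5330
Terminal payoffs V(N, i) = max(S_T - K, 0):
  V(3,0) = 0.599970; V(3,1) = 0.204328; V(3,2) = 0.000000; V(3,3) = 0.000000
Backward induction: V(k, i) = exp(-r*dt) * [p * V(k+1, i) + (1-p) * V(k+1, i+1)]; then take max(V_cont, immediate exercise) for American.
  V(2,0) = exp(-r*dt) * [p*0.599970 + (1-p)*0.204328] = 0.394004; exercise = 0.386033; V(2,0) = max -> 0.394004
  V(2,1) = exp(-r*dt) * [p*0.204328 + (1-p)*0.000000] = 0.100322; exercise = 0.050000; V(2,1) = max -> 0.100322
  V(2,2) = exp(-r*dt) * [p*0.000000 + (1-p)*0.000000] = 0.000000; exercise = 0.000000; V(2,2) = max -> 0.000000
  V(1,0) = exp(-r*dt) * [p*0.394004 + (1-p)*0.100322] = 0.242267; exercise = 0.204328; V(1,0) = max -> 0.242267
  V(1,1) = exp(-r*dt) * [p*0.100322 + (1-p)*0.000000] = 0.049257; exercise = 0.000000; V(1,1) = max -> 0.049257
  V(0,0) = exp(-r*dt) * [p*0.242267 + (1-p)*0.049257] = 0.142918; exercise = 0.050000; V(0,0) = max -> 0.142918

Answer: Price = V(0,0) = 0.1429


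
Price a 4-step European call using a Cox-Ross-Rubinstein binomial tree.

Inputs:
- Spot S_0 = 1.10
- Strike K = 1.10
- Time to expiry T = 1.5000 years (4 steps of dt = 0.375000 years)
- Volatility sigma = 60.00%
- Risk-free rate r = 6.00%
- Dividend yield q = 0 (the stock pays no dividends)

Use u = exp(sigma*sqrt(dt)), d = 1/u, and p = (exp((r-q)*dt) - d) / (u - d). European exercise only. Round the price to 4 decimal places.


dt = T/N = 0.375000
u = exp(sigma*sqrt(dt)) = 1.444009; d = 1/u = 0.692516
p = (exp((r-q)*dt) - d) / (u - d) = 0.439444
Discount per step: exp(-r*dt) = 0.977751
Stock lattice S(k, i) with i counting down-moves:
  k=0: S(0,0) = 1.1000
  k=1: S(1,0) = 1.5884; S(1,1) = 0.7618
  k=2: S(2,0) = 2.2937; S(2,1) = 1.1000; S(2,2) = 0.5275
  k=3: S(3,0) = 3.3121; S(3,1) = 1.5884; S(3,2) = 0.7618; S(3,3) = 0.3653
  k=4: S(4,0) = 4.7827; S(4,1) = 2.2937; S(4,2) = 1.1000; S(4,3) = 0.5275; S(4,4) = 0.2530
Terminal payoffs V(N, i) = max(S_T - K, 0):
  V(4,0) = 3.682694; V(4,1) = 1.193679; V(4,2) = 0.000000; V(4,3) = 0.000000; V(4,4) = 0.000000
Backward induction: V(k, i) = exp(-r*dt) * [p * V(k+1, i) + (1-p) * V(k+1, i+1)].
  V(3,0) = exp(-r*dt) * [p*3.682694 + (1-p)*1.193679] = 2.236567
  V(3,1) = exp(-r*dt) * [p*1.193679 + (1-p)*0.000000] = 0.512884
  V(3,2) = exp(-r*dt) * [p*0.000000 + (1-p)*0.000000] = 0.000000
  V(3,3) = exp(-r*dt) * [p*0.000000 + (1-p)*0.000000] = 0.000000
  V(2,0) = exp(-r*dt) * [p*2.236567 + (1-p)*0.512884] = 1.242082
  V(2,1) = exp(-r*dt) * [p*0.512884 + (1-p)*0.000000] = 0.220369
  V(2,2) = exp(-r*dt) * [p*0.000000 + (1-p)*0.000000] = 0.000000
  V(1,0) = exp(-r*dt) * [p*1.242082 + (1-p)*0.220369] = 0.654462
  V(1,1) = exp(-r*dt) * [p*0.220369 + (1-p)*0.000000] = 0.094685
  V(0,0) = exp(-r*dt) * [p*0.654462 + (1-p)*0.094685] = 0.333096

Answer: Price = V(0,0) = 0.3331


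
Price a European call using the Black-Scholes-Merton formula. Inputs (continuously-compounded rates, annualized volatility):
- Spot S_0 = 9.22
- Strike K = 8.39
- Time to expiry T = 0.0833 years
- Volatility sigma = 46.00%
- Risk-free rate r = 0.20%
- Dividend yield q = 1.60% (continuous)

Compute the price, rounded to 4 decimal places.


d1 = (ln(S/K) + (r - q + 0.5*sigma^2) * T) / (sigma * sqrt(T)) = 0.76814088
d2 = d1 - sigma * sqrt(T) = 0.63537688
exp(-rT) = 0.99983341; exp(-qT) = 0.99866809
C = S_0 * exp(-qT) * N(d1) - K * exp(-rT) * N(d2)
N(d1) = 0.77879825; N(d2) = 0.73740868
C = 9.2200 * 0.99866809 * 0.77879825 - 8.3900 * 0.99983341 * 0.73740868 = 0.9851

Answer: Price = 0.9851


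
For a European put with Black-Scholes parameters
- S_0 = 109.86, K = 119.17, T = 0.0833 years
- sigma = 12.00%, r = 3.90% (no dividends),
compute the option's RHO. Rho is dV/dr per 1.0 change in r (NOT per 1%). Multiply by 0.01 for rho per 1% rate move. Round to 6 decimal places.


d1 = -2.2375573699; d2 = -2.2721914572
phi(d1) = 0.0326382611; exp(-qT) = 1.0000000000; exp(-rT) = 0.9967565713
N(-d2) = 0.9884625255
Rho = -K*T*exp(-rT)*N(-d2) = -119.1700 * 0.0833 * 0.9967565713 * 0.9884625255 = -9.780505

Answer: Rho = -9.780505


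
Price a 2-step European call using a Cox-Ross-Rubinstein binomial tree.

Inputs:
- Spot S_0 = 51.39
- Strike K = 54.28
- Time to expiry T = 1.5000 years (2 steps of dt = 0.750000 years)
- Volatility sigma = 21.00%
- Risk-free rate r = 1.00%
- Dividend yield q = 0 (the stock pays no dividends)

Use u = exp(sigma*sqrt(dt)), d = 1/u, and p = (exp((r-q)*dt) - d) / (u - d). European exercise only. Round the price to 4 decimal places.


dt = T/N = 0.750000
u = exp(sigma*sqrt(dt)) = 1.199453; d = 1/u = 0.833714
p = (exp((r-q)*dt) - d) / (u - d) = 0.475242
Discount per step: exp(-r*dt) = 0.992528
Stock lattice S(k, i) with i counting down-moves:
  k=0: S(0,0) = 51.3900
  k=1: S(1,0) = 61.6399; S(1,1) = 42.8445
  k=2: S(2,0) = 73.9341; S(2,1) = 51.3900; S(2,2) = 35.7201
Terminal payoffs V(N, i) = max(S_T - K, 0):
  V(2,0) = 19.654108; V(2,1) = 0.000000; V(2,2) = 0.000000
Backward induction: V(k, i) = exp(-r*dt) * [p * V(k+1, i) + (1-p) * V(k+1, i+1)].
  V(1,0) = exp(-r*dt) * [p*19.654108 + (1-p)*0.000000] = 9.270668
  V(1,1) = exp(-r*dt) * [p*0.000000 + (1-p)*0.000000] = 0.000000
  V(0,0) = exp(-r*dt) * [p*9.270668 + (1-p)*0.000000] = 4.372892

Answer: Price = V(0,0) = 4.3729


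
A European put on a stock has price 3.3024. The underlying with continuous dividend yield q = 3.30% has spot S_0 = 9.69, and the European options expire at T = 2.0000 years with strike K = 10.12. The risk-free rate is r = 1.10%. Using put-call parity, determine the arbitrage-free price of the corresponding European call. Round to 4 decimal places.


Answer: Call price = 2.4737

Derivation:
Put-call parity: C - P = S_0 * exp(-qT) - K * exp(-rT).
S_0 * exp(-qT) = 9.6900 * 0.93613086 = 9.07110807
K * exp(-rT) = 10.1200 * 0.97824024 = 9.89979118
C = P + S*exp(-qT) - K*exp(-rT)
C = 3.3024 + 9.07110807 - 9.89979118 = 2.4737


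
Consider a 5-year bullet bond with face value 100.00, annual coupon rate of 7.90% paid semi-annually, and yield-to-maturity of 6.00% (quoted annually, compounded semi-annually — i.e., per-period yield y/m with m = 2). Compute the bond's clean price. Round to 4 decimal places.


Coupon per period c = face * coupon_rate / m = 3.950000
Periods per year m = 2; per-period yield y/m = 0.030000
Number of cashflows N = 10
Cashflows (t years, CF_t, discount factor 1/(1+y/m)^(m*t), PV):
  t = 0.5000: CF_t = 3.950000, DF = 0.970874, PV = 3.834951
  t = 1.0000: CF_t = 3.950000, DF = 0.942596, PV = 3.723254
  t = 1.5000: CF_t = 3.950000, DF = 0.915142, PV = 3.614810
  t = 2.0000: CF_t = 3.950000, DF = 0.888487, PV = 3.509524
  t = 2.5000: CF_t = 3.950000, DF = 0.862609, PV = 3.407305
  t = 3.0000: CF_t = 3.950000, DF = 0.837484, PV = 3.308063
  t = 3.5000: CF_t = 3.950000, DF = 0.813092, PV = 3.211711
  t = 4.0000: CF_t = 3.950000, DF = 0.789409, PV = 3.118166
  t = 4.5000: CF_t = 3.950000, DF = 0.766417, PV = 3.027346
  t = 5.0000: CF_t = 103.950000, DF = 0.744094, PV = 77.348562
Price P = sum_t PV_t = 108.103693

Answer: Price = 108.1037


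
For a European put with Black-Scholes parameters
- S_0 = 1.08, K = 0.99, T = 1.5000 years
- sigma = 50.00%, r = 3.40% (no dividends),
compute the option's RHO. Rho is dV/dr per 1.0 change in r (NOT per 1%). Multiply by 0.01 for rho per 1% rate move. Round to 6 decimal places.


Answer: Rho = -0.751029

Derivation:
d1 = 0.5315578527; d2 = -0.0808145830
phi(d1) = 0.3463811888; exp(-qT) = 1.0000000000; exp(-rT) = 0.9502786705
N(-d2) = 0.5322052948
Rho = -K*T*exp(-rT)*N(-d2) = -0.9900 * 1.5000 * 0.9502786705 * 0.5322052948 = -0.751029


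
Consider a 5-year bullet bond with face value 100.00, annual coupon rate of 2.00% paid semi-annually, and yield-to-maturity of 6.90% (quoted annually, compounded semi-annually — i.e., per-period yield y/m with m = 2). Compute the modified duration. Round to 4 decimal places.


Answer: Modified duration = 4.5912

Derivation:
Coupon per period c = face * coupon_rate / m = 1.000000
Periods per year m = 2; per-period yield y/m = 0.034500
Number of cashflows N = 10
Cashflows (t years, CF_t, discount factor 1/(1+y/m)^(m*t), PV):
  t = 0.5000: CF_t = 1.000000, DF = 0.966651, PV = 0.966651
  t = 1.0000: CF_t = 1.000000, DF = 0.934413, PV = 0.934413
  t = 1.5000: CF_t = 1.000000, DF = 0.903251, PV = 0.903251
  t = 2.0000: CF_t = 1.000000, DF = 0.873128, PV = 0.873128
  t = 2.5000: CF_t = 1.000000, DF = 0.844010, PV = 0.844010
  t = 3.0000: CF_t = 1.000000, DF = 0.815863, PV = 0.815863
  t = 3.5000: CF_t = 1.000000, DF = 0.788654, PV = 0.788654
  t = 4.0000: CF_t = 1.000000, DF = 0.762353, PV = 0.762353
  t = 4.5000: CF_t = 1.000000, DF = 0.736929, PV = 0.736929
  t = 5.0000: CF_t = 101.000000, DF = 0.712353, PV = 71.947619
Price P = sum_t PV_t = 79.572870
First compute Macaulay numerator sum_t t * PV_t:
  t * PV_t at t = 0.5000: 0.483325
  t * PV_t at t = 1.0000: 0.934413
  t * PV_t at t = 1.5000: 1.354877
  t * PV_t at t = 2.0000: 1.746256
  t * PV_t at t = 2.5000: 2.110025
  t * PV_t at t = 3.0000: 2.447588
  t * PV_t at t = 3.5000: 2.760289
  t * PV_t at t = 4.0000: 3.049411
  t * PV_t at t = 4.5000: 3.316180
  t * PV_t at t = 5.0000: 359.738093
Macaulay duration D = 377.940458 / 79.572870 = 4.749615
Modified duration = D / (1 + y/m) = 4.749615 / (1 + 0.034500) = 4.591218


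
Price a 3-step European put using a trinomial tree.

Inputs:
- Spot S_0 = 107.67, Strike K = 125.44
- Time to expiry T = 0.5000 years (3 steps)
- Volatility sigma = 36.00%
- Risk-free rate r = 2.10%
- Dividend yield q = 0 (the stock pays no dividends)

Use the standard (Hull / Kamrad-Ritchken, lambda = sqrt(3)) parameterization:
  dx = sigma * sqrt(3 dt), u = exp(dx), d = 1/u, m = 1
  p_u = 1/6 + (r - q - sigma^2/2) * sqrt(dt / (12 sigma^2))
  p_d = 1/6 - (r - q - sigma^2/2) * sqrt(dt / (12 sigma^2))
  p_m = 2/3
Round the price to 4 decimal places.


dt = T/N = 0.166667; dx = sigma*sqrt(3*dt) = 0.254558
u = exp(dx) = 1.289892; d = 1/u = 0.775259
p_u = 0.152328, p_m = 0.666667, p_d = 0.181005
Discount per step: exp(-r*dt) = 0.996506
Stock lattice S(k, j) with j the centered position index:
  k=0: S(0,+0) = 107.6700
  k=1: S(1,-1) = 83.4721; S(1,+0) = 107.6700; S(1,+1) = 138.8827
  k=2: S(2,-2) = 64.7125; S(2,-1) = 83.4721; S(2,+0) = 107.6700; S(2,+1) = 138.8827; S(2,+2) = 179.1436
  k=3: S(3,-3) = 50.1689; S(3,-2) = 64.7125; S(3,-1) = 83.4721; S(3,+0) = 107.6700; S(3,+1) = 138.8827; S(3,+2) = 179.1436; S(3,+3) = 231.0759
Terminal payoffs V(N, j) = max(K - S_T, 0):
  V(3,-3) = 75.271082; V(3,-2) = 60.727518; V(3,-1) = 41.967891; V(3,+0) = 17.770000; V(3,+1) = 0.000000; V(3,+2) = 0.000000; V(3,+3) = 0.000000
Backward induction: V(k, j) = exp(-r*dt) * [p_u * V(k+1, j+1) + p_m * V(k+1, j) + p_d * V(k+1, j-1)]
  V(2,-2) = exp(-r*dt) * [p_u*41.967891 + p_m*60.727518 + p_d*75.271082] = 60.290972
  V(2,-1) = exp(-r*dt) * [p_u*17.770000 + p_m*41.967891 + p_d*60.727518] = 41.531846
  V(2,+0) = exp(-r*dt) * [p_u*0.000000 + p_m*17.770000 + p_d*41.967891] = 19.375142
  V(2,+1) = exp(-r*dt) * [p_u*0.000000 + p_m*0.000000 + p_d*17.770000] = 3.205225
  V(2,+2) = exp(-r*dt) * [p_u*0.000000 + p_m*0.000000 + p_d*0.000000] = 0.000000
  V(1,-1) = exp(-r*dt) * [p_u*19.375142 + p_m*41.531846 + p_d*60.290972] = 41.407078
  V(1,+0) = exp(-r*dt) * [p_u*3.205225 + p_m*19.375142 + p_d*41.531846] = 20.849388
  V(1,+1) = exp(-r*dt) * [p_u*0.000000 + p_m*3.205225 + p_d*19.375142] = 5.624100
  V(0,+0) = exp(-r*dt) * [p_u*5.624100 + p_m*20.849388 + p_d*41.407078] = 22.173454

Answer: Price = V(0,0) = 22.1735


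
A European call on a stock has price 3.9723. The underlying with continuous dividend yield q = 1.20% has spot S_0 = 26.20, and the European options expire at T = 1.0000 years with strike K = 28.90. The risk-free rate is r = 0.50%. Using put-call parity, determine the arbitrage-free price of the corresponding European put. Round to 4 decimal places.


Put-call parity: C - P = S_0 * exp(-qT) - K * exp(-rT).
S_0 * exp(-qT) = 26.2000 * 0.98807171 = 25.88747888
K * exp(-rT) = 28.9000 * 0.99501248 = 28.75586065
P = C - S*exp(-qT) + K*exp(-rT)
P = 3.9723 - 25.88747888 + 28.75586065 = 6.8407

Answer: Put price = 6.8407


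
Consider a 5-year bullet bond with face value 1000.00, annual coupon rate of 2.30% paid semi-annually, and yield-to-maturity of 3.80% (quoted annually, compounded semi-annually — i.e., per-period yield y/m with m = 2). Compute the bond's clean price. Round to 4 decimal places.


Coupon per period c = face * coupon_rate / m = 11.500000
Periods per year m = 2; per-period yield y/m = 0.019000
Number of cashflows N = 10
Cashflows (t years, CF_t, discount factor 1/(1+y/m)^(m*t), PV):
  t = 0.5000: CF_t = 11.500000, DF = 0.981354, PV = 11.285574
  t = 1.0000: CF_t = 11.500000, DF = 0.963056, PV = 11.075146
  t = 1.5000: CF_t = 11.500000, DF = 0.945099, PV = 10.868642
  t = 2.0000: CF_t = 11.500000, DF = 0.927477, PV = 10.665988
  t = 2.5000: CF_t = 11.500000, DF = 0.910184, PV = 10.467113
  t = 3.0000: CF_t = 11.500000, DF = 0.893213, PV = 10.271946
  t = 3.5000: CF_t = 11.500000, DF = 0.876558, PV = 10.080418
  t = 4.0000: CF_t = 11.500000, DF = 0.860214, PV = 9.892461
  t = 4.5000: CF_t = 11.500000, DF = 0.844175, PV = 9.708009
  t = 5.0000: CF_t = 1011.500000, DF = 0.828434, PV = 837.961464
Price P = sum_t PV_t = 932.276764

Answer: Price = 932.2768


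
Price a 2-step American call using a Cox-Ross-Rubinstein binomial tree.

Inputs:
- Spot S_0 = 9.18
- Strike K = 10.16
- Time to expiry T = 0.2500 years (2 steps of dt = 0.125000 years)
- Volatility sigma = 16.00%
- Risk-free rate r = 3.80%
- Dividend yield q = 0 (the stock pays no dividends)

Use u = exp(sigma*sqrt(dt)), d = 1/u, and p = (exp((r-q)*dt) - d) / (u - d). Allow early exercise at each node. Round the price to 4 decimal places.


dt = T/N = 0.125000
u = exp(sigma*sqrt(dt)) = 1.058199; d = 1/u = 0.945002
p = (exp((r-q)*dt) - d) / (u - d) = 0.527924
Discount per step: exp(-r*dt) = 0.995261
Stock lattice S(k, i) with i counting down-moves:
  k=0: S(0,0) = 9.1800
  k=1: S(1,0) = 9.7143; S(1,1) = 8.6751
  k=2: S(2,0) = 10.2796; S(2,1) = 9.1800; S(2,2) = 8.1980
Terminal payoffs V(N, i) = max(S_T - K, 0):
  V(2,0) = 0.119630; V(2,1) = 0.000000; V(2,2) = 0.000000
Backward induction: V(k, i) = exp(-r*dt) * [p * V(k+1, i) + (1-p) * V(k+1, i+1)]; then take max(V_cont, immediate exercise) for American.
  V(1,0) = exp(-r*dt) * [p*0.119630 + (1-p)*0.000000] = 0.062856; exercise = 0.000000; V(1,0) = max -> 0.062856
  V(1,1) = exp(-r*dt) * [p*0.000000 + (1-p)*0.000000] = 0.000000; exercise = 0.000000; V(1,1) = max -> 0.000000
  V(0,0) = exp(-r*dt) * [p*0.062856 + (1-p)*0.000000] = 0.033026; exercise = 0.000000; V(0,0) = max -> 0.033026

Answer: Price = V(0,0) = 0.0330


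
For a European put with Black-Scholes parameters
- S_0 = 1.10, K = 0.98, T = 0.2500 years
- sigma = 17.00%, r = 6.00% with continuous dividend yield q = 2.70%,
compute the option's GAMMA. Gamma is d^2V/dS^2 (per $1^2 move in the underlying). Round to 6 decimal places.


Answer: Gamma = 1.378924

Derivation:
d1 = 1.4985339661; d2 = 1.4135339661
phi(d1) = 0.1298025853; exp(-qT) = 0.9932727301; exp(-rT) = 0.9851119396
Gamma = exp(-qT) * phi(d1) / (S * sigma * sqrt(T)) = 0.9932727301 * 0.1298025853 / (1.1000 * 0.1700 * 0.5000000000) = 1.378924


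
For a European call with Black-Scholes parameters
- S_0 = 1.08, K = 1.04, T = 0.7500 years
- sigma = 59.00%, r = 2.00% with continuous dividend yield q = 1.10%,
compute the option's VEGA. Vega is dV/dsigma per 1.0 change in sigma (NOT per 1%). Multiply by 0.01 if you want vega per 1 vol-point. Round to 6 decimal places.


Answer: Vega = 0.348981

Derivation:
d1 = 0.3425503851; d2 = -0.1684046031
phi(d1) = 0.3762095728; exp(-qT) = 0.9917839379; exp(-rT) = 0.9851119396
Vega = S * exp(-qT) * phi(d1) * sqrt(T) = 1.0800 * 0.9917839379 * 0.3762095728 * 0.8660254038 = 0.348981


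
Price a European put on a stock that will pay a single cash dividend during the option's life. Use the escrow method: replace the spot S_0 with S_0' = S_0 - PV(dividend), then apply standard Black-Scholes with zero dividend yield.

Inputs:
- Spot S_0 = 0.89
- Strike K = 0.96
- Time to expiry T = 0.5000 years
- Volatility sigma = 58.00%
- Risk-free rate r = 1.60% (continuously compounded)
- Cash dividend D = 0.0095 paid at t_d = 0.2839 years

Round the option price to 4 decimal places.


PV(D) = D * exp(-r * t_d) = 0.0095 * 0.99546790 = 0.00945695
S_0' = S_0 - PV(D) = 0.8900 - 0.00945695 = 0.88054305
d1 = (ln(S_0'/K) + (r + sigma^2/2)*T) / (sigma*sqrt(T)) = 0.01391182
d2 = d1 - sigma*sqrt(T) = -0.39621012
exp(-rT) = 0.99203191
N(-d1) = 0.49445017; N(-d2) = 0.65402499
P = K * exp(-rT) * N(-d2) - S_0' * N(-d1) = 0.9600 * 0.99203191 * 0.65402499 - 0.88054305 * 0.49445017 = 0.1875

Answer: Price = 0.1875


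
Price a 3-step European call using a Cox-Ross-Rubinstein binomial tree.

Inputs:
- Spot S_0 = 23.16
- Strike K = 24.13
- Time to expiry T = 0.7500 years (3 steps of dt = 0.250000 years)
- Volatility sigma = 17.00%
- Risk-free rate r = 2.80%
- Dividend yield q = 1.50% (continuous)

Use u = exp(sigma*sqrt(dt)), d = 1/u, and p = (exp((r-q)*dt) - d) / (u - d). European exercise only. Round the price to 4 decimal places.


Answer: Price = V(0,0) = 1.0924

Derivation:
dt = T/N = 0.250000
u = exp(sigma*sqrt(dt)) = 1.088717; d = 1/u = 0.918512
p = (exp((r-q)*dt) - d) / (u - d) = 0.497888
Discount per step: exp(-r*dt) = 0.993024
Stock lattice S(k, i) with i counting down-moves:
  k=0: S(0,0) = 23.1600
  k=1: S(1,0) = 25.2147; S(1,1) = 21.2727
  k=2: S(2,0) = 27.4517; S(2,1) = 23.1600; S(2,2) = 19.5393
  k=3: S(3,0) = 29.8871; S(3,1) = 25.2147; S(3,2) = 21.2727; S(3,3) = 17.9471
Terminal payoffs V(N, i) = max(S_T - K, 0):
  V(3,0) = 5.757091; V(3,1) = 1.084687; V(3,2) = 0.000000; V(3,3) = 0.000000
Backward induction: V(k, i) = exp(-r*dt) * [p * V(k+1, i) + (1-p) * V(k+1, i+1)].
  V(2,0) = exp(-r*dt) * [p*5.757091 + (1-p)*1.084687] = 3.387230
  V(2,1) = exp(-r*dt) * [p*1.084687 + (1-p)*0.000000] = 0.536286
  V(2,2) = exp(-r*dt) * [p*0.000000 + (1-p)*0.000000] = 0.000000
  V(1,0) = exp(-r*dt) * [p*3.387230 + (1-p)*0.536286] = 1.942096
  V(1,1) = exp(-r*dt) * [p*0.536286 + (1-p)*0.000000] = 0.265148
  V(0,0) = exp(-r*dt) * [p*1.942096 + (1-p)*0.265148] = 1.092407


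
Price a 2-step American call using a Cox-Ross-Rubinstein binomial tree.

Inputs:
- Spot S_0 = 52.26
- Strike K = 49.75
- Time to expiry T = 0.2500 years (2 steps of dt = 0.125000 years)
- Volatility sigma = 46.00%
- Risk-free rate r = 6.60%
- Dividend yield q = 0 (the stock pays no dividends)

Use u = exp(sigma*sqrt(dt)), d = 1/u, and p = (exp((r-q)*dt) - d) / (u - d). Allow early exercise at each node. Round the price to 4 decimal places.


dt = T/N = 0.125000
u = exp(sigma*sqrt(dt)) = 1.176607; d = 1/u = 0.849902
p = (exp((r-q)*dt) - d) / (u - d) = 0.484787
Discount per step: exp(-r*dt) = 0.991784
Stock lattice S(k, i) with i counting down-moves:
  k=0: S(0,0) = 52.2600
  k=1: S(1,0) = 61.4895; S(1,1) = 44.4159
  k=2: S(2,0) = 72.3489; S(2,1) = 52.2600; S(2,2) = 37.7491
Terminal payoffs V(N, i) = max(S_T - K, 0):
  V(2,0) = 22.598909; V(2,1) = 2.510000; V(2,2) = 0.000000
Backward induction: V(k, i) = exp(-r*dt) * [p * V(k+1, i) + (1-p) * V(k+1, i+1)]; then take max(V_cont, immediate exercise) for American.
  V(1,0) = exp(-r*dt) * [p*22.598909 + (1-p)*2.510000] = 12.148212; exercise = 11.739463; V(1,0) = max -> 12.148212
  V(1,1) = exp(-r*dt) * [p*2.510000 + (1-p)*0.000000] = 1.206819; exercise = 0.000000; V(1,1) = max -> 1.206819
  V(0,0) = exp(-r*dt) * [p*12.148212 + (1-p)*1.206819] = 6.457572; exercise = 2.510000; V(0,0) = max -> 6.457572

Answer: Price = V(0,0) = 6.4576


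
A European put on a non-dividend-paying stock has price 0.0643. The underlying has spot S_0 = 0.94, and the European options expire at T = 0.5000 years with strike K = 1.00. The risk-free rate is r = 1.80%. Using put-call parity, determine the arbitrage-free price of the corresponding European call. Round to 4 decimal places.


Put-call parity: C - P = S_0 * exp(-qT) - K * exp(-rT).
S_0 * exp(-qT) = 0.9400 * 1.00000000 = 0.94000000
K * exp(-rT) = 1.0000 * 0.99104038 = 0.99104038
C = P + S*exp(-qT) - K*exp(-rT)
C = 0.0643 + 0.94000000 - 0.99104038 = 0.0133

Answer: Call price = 0.0133


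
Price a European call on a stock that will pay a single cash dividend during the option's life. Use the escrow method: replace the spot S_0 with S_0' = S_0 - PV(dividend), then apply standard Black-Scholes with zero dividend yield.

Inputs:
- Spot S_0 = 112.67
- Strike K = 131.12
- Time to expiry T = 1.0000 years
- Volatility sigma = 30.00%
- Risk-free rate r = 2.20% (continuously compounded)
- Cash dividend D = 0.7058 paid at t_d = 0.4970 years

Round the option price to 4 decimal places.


Answer: Price = 7.6056

Derivation:
PV(D) = D * exp(-r * t_d) = 0.7058 * 0.98912556 = 0.69812482
S_0' = S_0 - PV(D) = 112.6700 - 0.69812482 = 111.97187518
d1 = (ln(S_0'/K) + (r + sigma^2/2)*T) / (sigma*sqrt(T)) = -0.30288403
d2 = d1 - sigma*sqrt(T) = -0.60288403
exp(-rT) = 0.97824024
N(d1) = 0.38098912; N(d2) = 0.27329292
C = S_0' * N(d1) - K * exp(-rT) * N(d2) = 111.97187518 * 0.38098912 - 131.1200 * 0.97824024 * 0.27329292 = 7.6056


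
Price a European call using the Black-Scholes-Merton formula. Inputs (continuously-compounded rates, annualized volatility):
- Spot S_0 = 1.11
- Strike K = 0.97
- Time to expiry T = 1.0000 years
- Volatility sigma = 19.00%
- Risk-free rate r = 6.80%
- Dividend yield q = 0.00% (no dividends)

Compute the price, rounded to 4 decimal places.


Answer: Price = 0.2177

Derivation:
d1 = (ln(S/K) + (r - q + 0.5*sigma^2) * T) / (sigma * sqrt(T)) = 1.16246959
d2 = d1 - sigma * sqrt(T) = 0.97246959
exp(-rT) = 0.93426047; exp(-qT) = 1.00000000
C = S_0 * exp(-qT) * N(d1) - K * exp(-rT) * N(d2)
N(d1) = 0.87747762; N(d2) = 0.83459151
C = 1.1100 * 1.00000000 * 0.87747762 - 0.9700 * 0.93426047 * 0.83459151 = 0.2177


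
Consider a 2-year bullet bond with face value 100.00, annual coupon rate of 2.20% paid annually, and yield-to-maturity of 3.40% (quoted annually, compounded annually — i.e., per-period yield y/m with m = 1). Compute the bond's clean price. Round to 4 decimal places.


Answer: Price = 97.7171

Derivation:
Coupon per period c = face * coupon_rate / m = 2.200000
Periods per year m = 1; per-period yield y/m = 0.034000
Number of cashflows N = 2
Cashflows (t years, CF_t, discount factor 1/(1+y/m)^(m*t), PV):
  t = 1.0000: CF_t = 2.200000, DF = 0.967118, PV = 2.127660
  t = 2.0000: CF_t = 102.200000, DF = 0.935317, PV = 95.589418
Price P = sum_t PV_t = 97.717078


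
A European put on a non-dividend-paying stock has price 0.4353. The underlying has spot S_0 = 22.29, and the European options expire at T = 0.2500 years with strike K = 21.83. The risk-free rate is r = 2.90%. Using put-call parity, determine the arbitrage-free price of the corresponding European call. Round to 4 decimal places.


Answer: Call price = 1.0530

Derivation:
Put-call parity: C - P = S_0 * exp(-qT) - K * exp(-rT).
S_0 * exp(-qT) = 22.2900 * 1.00000000 = 22.29000000
K * exp(-rT) = 21.8300 * 0.99277622 = 21.67230484
C = P + S*exp(-qT) - K*exp(-rT)
C = 0.4353 + 22.29000000 - 21.67230484 = 1.0530


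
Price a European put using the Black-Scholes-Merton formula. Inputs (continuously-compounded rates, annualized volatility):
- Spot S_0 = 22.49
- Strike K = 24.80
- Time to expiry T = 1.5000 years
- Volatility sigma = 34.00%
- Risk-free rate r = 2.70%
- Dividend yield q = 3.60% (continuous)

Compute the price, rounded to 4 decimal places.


d1 = (ln(S/K) + (r - q + 0.5*sigma^2) * T) / (sigma * sqrt(T)) = -0.05901082
d2 = d1 - sigma * sqrt(T) = -0.47542408
exp(-rT) = 0.96030916; exp(-qT) = 0.94743211
P = K * exp(-rT) * N(-d2) - S_0 * exp(-qT) * N(-d1)
N(-d1) = 0.52352825; N(-d2) = 0.68275763
P = 24.8000 * 0.96030916 * 0.68275763 - 22.4900 * 0.94743211 * 0.52352825 = 5.1051

Answer: Price = 5.1051


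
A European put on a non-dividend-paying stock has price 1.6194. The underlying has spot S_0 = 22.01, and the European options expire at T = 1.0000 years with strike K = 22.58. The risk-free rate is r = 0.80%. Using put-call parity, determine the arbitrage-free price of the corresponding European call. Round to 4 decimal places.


Answer: Call price = 1.2293

Derivation:
Put-call parity: C - P = S_0 * exp(-qT) - K * exp(-rT).
S_0 * exp(-qT) = 22.0100 * 1.00000000 = 22.01000000
K * exp(-rT) = 22.5800 * 0.99203191 = 22.40008064
C = P + S*exp(-qT) - K*exp(-rT)
C = 1.6194 + 22.01000000 - 22.40008064 = 1.2293


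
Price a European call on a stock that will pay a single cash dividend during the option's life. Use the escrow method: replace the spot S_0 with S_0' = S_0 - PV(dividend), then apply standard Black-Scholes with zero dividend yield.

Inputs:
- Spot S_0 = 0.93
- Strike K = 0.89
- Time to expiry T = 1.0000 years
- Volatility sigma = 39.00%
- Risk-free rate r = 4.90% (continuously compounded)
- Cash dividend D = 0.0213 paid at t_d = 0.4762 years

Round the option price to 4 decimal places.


Answer: Price = 0.1688

Derivation:
PV(D) = D * exp(-r * t_d) = 0.0213 * 0.97693633 = 0.02080874
S_0' = S_0 - PV(D) = 0.9300 - 0.02080874 = 0.90919126
d1 = (ln(S_0'/K) + (r + sigma^2/2)*T) / (sigma*sqrt(T)) = 0.37534362
d2 = d1 - sigma*sqrt(T) = -0.01465638
exp(-rT) = 0.95218113
N(d1) = 0.64629754; N(d2) = 0.49415316
C = S_0' * N(d1) - K * exp(-rT) * N(d2) = 0.90919126 * 0.64629754 - 0.8900 * 0.95218113 * 0.49415316 = 0.1688


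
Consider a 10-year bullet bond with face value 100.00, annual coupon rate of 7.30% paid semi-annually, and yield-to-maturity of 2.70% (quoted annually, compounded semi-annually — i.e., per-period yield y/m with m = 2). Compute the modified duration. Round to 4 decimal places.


Answer: Modified duration = 7.6390

Derivation:
Coupon per period c = face * coupon_rate / m = 3.650000
Periods per year m = 2; per-period yield y/m = 0.013500
Number of cashflows N = 20
Cashflows (t years, CF_t, discount factor 1/(1+y/m)^(m*t), PV):
  t = 0.5000: CF_t = 3.650000, DF = 0.986680, PV = 3.601381
  t = 1.0000: CF_t = 3.650000, DF = 0.973537, PV = 3.553410
  t = 1.5000: CF_t = 3.650000, DF = 0.960569, PV = 3.506078
  t = 2.0000: CF_t = 3.650000, DF = 0.947774, PV = 3.459377
  t = 2.5000: CF_t = 3.650000, DF = 0.935150, PV = 3.413297
  t = 3.0000: CF_t = 3.650000, DF = 0.922694, PV = 3.367831
  t = 3.5000: CF_t = 3.650000, DF = 0.910403, PV = 3.322971
  t = 4.0000: CF_t = 3.650000, DF = 0.898276, PV = 3.278709
  t = 4.5000: CF_t = 3.650000, DF = 0.886311, PV = 3.235036
  t = 5.0000: CF_t = 3.650000, DF = 0.874505, PV = 3.191945
  t = 5.5000: CF_t = 3.650000, DF = 0.862857, PV = 3.149427
  t = 6.0000: CF_t = 3.650000, DF = 0.851363, PV = 3.107476
  t = 6.5000: CF_t = 3.650000, DF = 0.840023, PV = 3.066084
  t = 7.0000: CF_t = 3.650000, DF = 0.828834, PV = 3.025243
  t = 7.5000: CF_t = 3.650000, DF = 0.817794, PV = 2.984947
  t = 8.0000: CF_t = 3.650000, DF = 0.806900, PV = 2.945187
  t = 8.5000: CF_t = 3.650000, DF = 0.796152, PV = 2.905956
  t = 9.0000: CF_t = 3.650000, DF = 0.785547, PV = 2.867248
  t = 9.5000: CF_t = 3.650000, DF = 0.775084, PV = 2.829056
  t = 10.0000: CF_t = 103.650000, DF = 0.764760, PV = 79.267333
Price P = sum_t PV_t = 140.077993
First compute Macaulay numerator sum_t t * PV_t:
  t * PV_t at t = 0.5000: 1.800691
  t * PV_t at t = 1.0000: 3.553410
  t * PV_t at t = 1.5000: 5.259117
  t * PV_t at t = 2.0000: 6.918753
  t * PV_t at t = 2.5000: 8.533243
  t * PV_t at t = 3.0000: 10.103494
  t * PV_t at t = 3.5000: 11.630400
  t * PV_t at t = 4.0000: 13.114835
  t * PV_t at t = 4.5000: 14.557661
  t * PV_t at t = 5.0000: 15.959723
  t * PV_t at t = 5.5000: 17.321850
  t * PV_t at t = 6.0000: 18.644858
  t * PV_t at t = 6.5000: 19.929547
  t * PV_t at t = 7.0000: 21.176704
  t * PV_t at t = 7.5000: 22.387100
  t * PV_t at t = 8.0000: 23.561493
  t * PV_t at t = 8.5000: 24.700628
  t * PV_t at t = 9.0000: 25.805235
  t * PV_t at t = 9.5000: 26.876033
  t * PV_t at t = 10.0000: 792.673329
Macaulay duration D = 1084.508103 / 140.077993 = 7.742173
Modified duration = D / (1 + y/m) = 7.742173 / (1 + 0.013500) = 7.639046
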